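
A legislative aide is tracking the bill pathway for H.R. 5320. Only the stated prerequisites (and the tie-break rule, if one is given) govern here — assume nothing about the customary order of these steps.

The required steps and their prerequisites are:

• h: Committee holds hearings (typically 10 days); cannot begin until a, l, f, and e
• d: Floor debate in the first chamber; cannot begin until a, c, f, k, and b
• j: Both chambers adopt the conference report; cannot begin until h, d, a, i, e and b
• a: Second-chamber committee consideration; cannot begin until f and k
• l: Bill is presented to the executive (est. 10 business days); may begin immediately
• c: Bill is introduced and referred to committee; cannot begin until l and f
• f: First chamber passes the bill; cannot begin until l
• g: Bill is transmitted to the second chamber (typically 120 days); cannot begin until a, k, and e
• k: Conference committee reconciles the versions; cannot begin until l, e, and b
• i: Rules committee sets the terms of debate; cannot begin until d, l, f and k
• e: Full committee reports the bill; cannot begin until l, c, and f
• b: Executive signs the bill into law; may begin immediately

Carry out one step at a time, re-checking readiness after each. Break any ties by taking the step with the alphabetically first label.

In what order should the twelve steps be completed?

b and l have no prerequisites; b has the earlier label, so b is first.
l is the only step now ready → l.
That leaves f as the only ready step → f.
c needed f and l, now all done → c.
e needed c, f and l, now all done → e.
k needed b, e and l, now all done → k.
a needed f and k, now all done → a.
Now d, g and h have their prerequisites met. d has the earlier label, so d next.
i now also ready, so the ready set is {g, h, i}; g has the earlier label → g.
Now h and i have their prerequisites met. h has the earlier label, so h next.
i is the only step now ready → i.
Next only j has its prerequisites met → j.

b l f c e k a d g h i j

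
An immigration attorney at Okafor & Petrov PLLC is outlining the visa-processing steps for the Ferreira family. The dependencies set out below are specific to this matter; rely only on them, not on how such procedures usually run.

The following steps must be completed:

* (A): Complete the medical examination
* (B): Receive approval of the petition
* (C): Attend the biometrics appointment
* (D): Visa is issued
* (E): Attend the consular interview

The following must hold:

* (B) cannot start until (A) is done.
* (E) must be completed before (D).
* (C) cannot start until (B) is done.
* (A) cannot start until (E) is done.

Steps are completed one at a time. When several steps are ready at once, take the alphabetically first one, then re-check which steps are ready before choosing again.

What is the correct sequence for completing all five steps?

(E) → (A) → (B) → (C) → (D)

(E) has no prerequisites → (E) first.
Ready: (A) and (D). (A) has the earlier label → (A).
(B) now also ready, so the ready set is {(B), (D)}; (B) has the earlier label → (B).
Ready: (C) and (D). (C) has the earlier label → (C).
(D) needed (E), now all done → (D).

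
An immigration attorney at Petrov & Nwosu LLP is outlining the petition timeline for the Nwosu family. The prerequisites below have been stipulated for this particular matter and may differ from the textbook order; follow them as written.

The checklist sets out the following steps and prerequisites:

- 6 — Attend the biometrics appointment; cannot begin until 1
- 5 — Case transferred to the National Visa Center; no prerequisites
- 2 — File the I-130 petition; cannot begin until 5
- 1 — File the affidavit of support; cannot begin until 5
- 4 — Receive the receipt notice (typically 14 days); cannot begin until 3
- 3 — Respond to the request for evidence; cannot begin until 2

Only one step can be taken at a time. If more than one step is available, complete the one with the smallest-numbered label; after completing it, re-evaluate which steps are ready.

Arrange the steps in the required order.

Only 5 has no prerequisites, so it is first.
Now 1 and 2 have their prerequisites met. 1 has the earlier label, so 1 next.
6 now also ready, so the ready set is {2, 6}; 2 has the earlier label → 2.
3 now also ready, so the ready set is {3, 6}; 3 has the earlier label → 3.
4 and 6 are both available; 4 has the earlier label → 4.
That leaves 6 as the only ready step → 6.

5, 1, 2, 3, 4, 6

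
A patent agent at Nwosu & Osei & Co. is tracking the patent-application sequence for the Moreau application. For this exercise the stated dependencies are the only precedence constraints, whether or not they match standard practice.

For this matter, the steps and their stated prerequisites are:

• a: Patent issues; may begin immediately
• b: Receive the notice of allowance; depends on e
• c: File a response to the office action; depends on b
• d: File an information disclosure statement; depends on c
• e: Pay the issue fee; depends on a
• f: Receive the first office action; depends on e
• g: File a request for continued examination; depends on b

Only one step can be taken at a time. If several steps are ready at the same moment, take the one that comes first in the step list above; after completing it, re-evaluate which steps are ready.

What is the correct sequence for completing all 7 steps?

Only a has no prerequisites, so it is first.
e is the only step now ready → e.
Ready: b and f. b is listed earlier → b.
Now c, f and g have their prerequisites met. c is listed earlier, so c next.
d now also ready, so the ready set is {d, f, g}; d is listed earlier → d.
f and g are both available; f is listed earlier → f.
That leaves g as the only ready step → g.

a, e, b, c, d, f, g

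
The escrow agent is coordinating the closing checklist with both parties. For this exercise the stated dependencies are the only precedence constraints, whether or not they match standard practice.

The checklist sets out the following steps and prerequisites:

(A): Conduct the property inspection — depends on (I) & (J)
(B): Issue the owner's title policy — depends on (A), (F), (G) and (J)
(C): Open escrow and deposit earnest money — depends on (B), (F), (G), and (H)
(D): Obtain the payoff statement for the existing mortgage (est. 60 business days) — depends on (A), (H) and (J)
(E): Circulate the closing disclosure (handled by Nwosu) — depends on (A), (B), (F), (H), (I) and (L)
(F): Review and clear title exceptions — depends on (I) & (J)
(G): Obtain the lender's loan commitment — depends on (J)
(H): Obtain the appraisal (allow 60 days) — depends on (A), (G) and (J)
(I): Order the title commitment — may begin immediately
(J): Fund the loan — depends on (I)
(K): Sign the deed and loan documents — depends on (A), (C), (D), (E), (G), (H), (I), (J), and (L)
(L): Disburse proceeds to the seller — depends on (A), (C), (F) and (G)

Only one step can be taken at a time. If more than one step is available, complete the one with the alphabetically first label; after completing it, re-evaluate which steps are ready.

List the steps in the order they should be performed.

(I) has no prerequisites → (I) first.
Next only (J) has its prerequisites met → (J).
Now (A), (F) and (G) have their prerequisites met. (A) has the earlier label, so (A) next.
(F) and (G) are both available; (F) has the earlier label → (F).
(G) needed (J), now all done → (G).
(B) and (H) are both available; (B) has the earlier label → (B).
(H) is the only step now ready → (H).
Now (C) and (D) have their prerequisites met. (C) has the earlier label, so (C) next.
(D) and (L) are both available; (D) has the earlier label → (D).
(L) needed (A), (C), (F) and (G), now all done → (L).
(E) needed (A), (B), (F), (H), (I) and (L), now all done → (E).
(K) needed (A), (C), (D), (E), (G), (H), (I), (J) and (L), now all done → (K).

(I) → (J) → (A) → (F) → (G) → (B) → (H) → (C) → (D) → (L) → (E) → (K)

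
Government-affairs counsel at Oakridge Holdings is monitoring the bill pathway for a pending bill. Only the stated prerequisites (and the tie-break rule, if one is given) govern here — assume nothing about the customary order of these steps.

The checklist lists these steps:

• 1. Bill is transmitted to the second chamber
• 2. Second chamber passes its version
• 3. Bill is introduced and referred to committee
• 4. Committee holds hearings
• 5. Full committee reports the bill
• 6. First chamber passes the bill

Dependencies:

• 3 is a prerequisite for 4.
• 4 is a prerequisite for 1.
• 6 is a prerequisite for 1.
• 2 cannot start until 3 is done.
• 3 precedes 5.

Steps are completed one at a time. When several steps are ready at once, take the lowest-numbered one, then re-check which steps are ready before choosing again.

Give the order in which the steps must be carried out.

3 and 6 have no prerequisites; 3 has the earlier label, so 3 is first.
2, 4 and 5 now also ready, so the ready set is {2, 4, 5, 6}; 2 has the earlier label → 2.
Ready: 4, 5 and 6. 4 has the earlier label → 4.
Ready: 5 and 6. 5 has the earlier label → 5.
That leaves 6 as the only ready step → 6.
1 needed 4 and 6, now all done → 1.

3 → 2 → 4 → 5 → 6 → 1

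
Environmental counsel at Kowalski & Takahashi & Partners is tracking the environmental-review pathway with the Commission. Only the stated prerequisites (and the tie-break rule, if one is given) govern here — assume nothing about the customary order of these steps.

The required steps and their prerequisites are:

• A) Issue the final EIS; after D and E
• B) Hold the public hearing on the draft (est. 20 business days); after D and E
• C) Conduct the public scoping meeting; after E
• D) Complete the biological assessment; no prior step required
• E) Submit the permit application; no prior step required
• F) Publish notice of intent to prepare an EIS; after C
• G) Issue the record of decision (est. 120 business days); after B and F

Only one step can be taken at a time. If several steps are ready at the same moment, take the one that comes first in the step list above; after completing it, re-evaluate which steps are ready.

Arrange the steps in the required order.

D and E have no prerequisites; D is listed earlier, so D is first.
That leaves E as the only ready step → E.
Ready: A, B and C. A is listed earlier → A.
Ready: B and C. B is listed earlier → B.
C needed E, now all done → C.
Next only F has its prerequisites met → F.
G needed B and F, now all done → G.

D, E, A, B, C, F, G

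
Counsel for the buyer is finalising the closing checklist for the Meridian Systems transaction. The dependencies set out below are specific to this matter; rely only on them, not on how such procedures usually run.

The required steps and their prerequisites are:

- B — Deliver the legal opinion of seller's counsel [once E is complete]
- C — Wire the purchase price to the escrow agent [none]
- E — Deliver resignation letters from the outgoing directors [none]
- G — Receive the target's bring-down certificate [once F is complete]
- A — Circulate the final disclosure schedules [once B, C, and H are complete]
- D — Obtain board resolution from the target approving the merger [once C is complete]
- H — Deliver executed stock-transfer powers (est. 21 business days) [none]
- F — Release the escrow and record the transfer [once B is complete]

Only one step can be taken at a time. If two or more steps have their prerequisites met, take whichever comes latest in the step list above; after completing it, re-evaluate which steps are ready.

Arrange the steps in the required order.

H, E and C have no prerequisites; H is listed later, so H is first.
Now E and C have their prerequisites met. E is listed later, so E next.
B now also ready, so the ready set is {C, B}; C is listed later → C.
D now also ready, so the ready set is {D, B}; D is listed later → D.
That leaves B as the only ready step → B.
F and A are both available; F is listed later → F.
G now also ready, so the ready set is {A, G}; A is listed later → A.
G needed F, now all done → G.

H → E → C → D → B → F → A → G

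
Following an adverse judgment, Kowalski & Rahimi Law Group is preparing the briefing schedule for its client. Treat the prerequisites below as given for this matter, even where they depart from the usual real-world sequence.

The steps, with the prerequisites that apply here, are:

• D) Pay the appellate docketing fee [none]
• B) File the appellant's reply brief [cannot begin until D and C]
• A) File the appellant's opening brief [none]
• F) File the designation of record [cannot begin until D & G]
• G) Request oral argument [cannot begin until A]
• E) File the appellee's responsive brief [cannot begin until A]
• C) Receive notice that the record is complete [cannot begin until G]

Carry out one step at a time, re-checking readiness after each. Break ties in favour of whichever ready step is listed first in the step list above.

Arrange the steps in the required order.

D → A → G → F → E → C → B

D and A have no prerequisites; D is listed earlier, so D is first.
That leaves A as the only ready step → A.
Now G and E have their prerequisites met. G is listed earlier, so G next.
Ready: F, E and C. F is listed earlier → F.
E and C are both available; E is listed earlier → E.
C needed G, now all done → C.
B is the only step now ready → B.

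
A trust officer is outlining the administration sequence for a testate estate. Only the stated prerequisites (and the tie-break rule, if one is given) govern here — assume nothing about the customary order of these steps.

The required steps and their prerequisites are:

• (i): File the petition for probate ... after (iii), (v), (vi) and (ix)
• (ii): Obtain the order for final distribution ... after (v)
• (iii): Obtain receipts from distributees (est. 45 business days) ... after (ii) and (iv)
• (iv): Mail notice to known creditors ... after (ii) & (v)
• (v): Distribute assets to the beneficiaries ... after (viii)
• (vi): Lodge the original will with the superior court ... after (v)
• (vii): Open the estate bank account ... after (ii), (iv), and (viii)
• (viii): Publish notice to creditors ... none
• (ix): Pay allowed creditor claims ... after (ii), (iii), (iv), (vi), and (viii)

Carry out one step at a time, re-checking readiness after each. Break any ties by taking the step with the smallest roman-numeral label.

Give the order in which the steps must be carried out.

(viii), (v), (ii), (iv), (iii), (vi), (vii), (ix), (i)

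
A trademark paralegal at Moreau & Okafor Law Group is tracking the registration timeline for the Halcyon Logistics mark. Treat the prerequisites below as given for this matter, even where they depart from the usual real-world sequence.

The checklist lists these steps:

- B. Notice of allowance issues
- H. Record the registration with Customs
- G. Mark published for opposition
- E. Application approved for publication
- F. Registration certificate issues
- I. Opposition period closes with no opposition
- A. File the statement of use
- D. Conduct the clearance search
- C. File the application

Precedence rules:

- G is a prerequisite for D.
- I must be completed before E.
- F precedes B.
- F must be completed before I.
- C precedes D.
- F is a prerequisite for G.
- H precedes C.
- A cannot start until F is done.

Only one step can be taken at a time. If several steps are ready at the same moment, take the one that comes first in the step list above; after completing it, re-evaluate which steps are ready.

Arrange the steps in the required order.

H, F, B, G, I, E, A, C, D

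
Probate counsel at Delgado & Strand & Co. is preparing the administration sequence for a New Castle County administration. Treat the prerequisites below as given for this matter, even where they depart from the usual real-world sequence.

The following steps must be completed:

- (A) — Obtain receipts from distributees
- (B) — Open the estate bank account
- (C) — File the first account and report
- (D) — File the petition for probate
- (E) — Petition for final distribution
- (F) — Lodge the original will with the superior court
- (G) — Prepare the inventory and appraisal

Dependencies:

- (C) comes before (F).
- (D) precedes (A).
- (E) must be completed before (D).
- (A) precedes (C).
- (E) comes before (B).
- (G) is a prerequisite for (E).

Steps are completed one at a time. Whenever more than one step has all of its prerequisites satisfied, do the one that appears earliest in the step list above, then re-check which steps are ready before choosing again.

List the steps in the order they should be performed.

(G), (E), (B), (D), (A), (C), (F)

(G) is the only step with nothing outstanding, so it goes first.
That leaves (E) as the only ready step → (E).
Ready: (B) and (D). (B) is listed earlier → (B).
(D) needed (E), now all done → (D).
(A) needed (D), now all done → (A).
That leaves (C) as the only ready step → (C).
Next only (F) has its prerequisites met → (F).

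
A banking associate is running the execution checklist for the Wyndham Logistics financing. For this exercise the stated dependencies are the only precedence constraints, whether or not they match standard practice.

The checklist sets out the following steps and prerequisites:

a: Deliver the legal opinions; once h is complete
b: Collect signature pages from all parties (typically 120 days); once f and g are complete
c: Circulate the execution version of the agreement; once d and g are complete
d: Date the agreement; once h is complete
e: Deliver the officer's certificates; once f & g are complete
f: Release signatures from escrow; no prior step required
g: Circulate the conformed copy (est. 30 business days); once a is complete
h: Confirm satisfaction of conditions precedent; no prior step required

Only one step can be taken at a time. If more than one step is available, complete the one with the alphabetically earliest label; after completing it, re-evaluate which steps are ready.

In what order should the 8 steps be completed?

f h a d g b c e

f and h have no prerequisites; f has the earlier label, so f is first.
Next only h has its prerequisites met → h.
Now a and d have their prerequisites met. a has the earlier label, so a next.
Ready: d and g. d has the earlier label → d.
Next only g has its prerequisites met → g.
Ready: b, c and e. b has the earlier label → b.
Ready: c and e. c has the earlier label → c.
Next only e has its prerequisites met → e.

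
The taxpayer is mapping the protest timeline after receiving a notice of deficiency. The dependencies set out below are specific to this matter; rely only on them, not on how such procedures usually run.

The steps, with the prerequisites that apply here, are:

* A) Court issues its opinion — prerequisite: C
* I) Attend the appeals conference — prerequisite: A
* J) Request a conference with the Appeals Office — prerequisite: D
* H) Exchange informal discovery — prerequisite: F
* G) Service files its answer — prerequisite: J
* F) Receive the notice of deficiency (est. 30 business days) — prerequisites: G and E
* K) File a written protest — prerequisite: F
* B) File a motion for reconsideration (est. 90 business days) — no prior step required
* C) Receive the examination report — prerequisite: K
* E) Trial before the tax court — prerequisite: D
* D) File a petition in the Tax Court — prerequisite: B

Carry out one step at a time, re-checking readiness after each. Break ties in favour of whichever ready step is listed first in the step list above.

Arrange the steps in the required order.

B D J G E F H K C A I

B has no prerequisites → B first.
Next only D has its prerequisites met → D.
Now J and E have their prerequisites met. J is listed earlier, so J next.
G now also ready, so the ready set is {G, E}; G is listed earlier → G.
E needed D, now all done → E.
That leaves F as the only ready step → F.
Now H and K have their prerequisites met. H is listed earlier, so H next.
K is the only step now ready → K.
C is the only step now ready → C.
That leaves A as the only ready step → A.
I is the only step now ready → I.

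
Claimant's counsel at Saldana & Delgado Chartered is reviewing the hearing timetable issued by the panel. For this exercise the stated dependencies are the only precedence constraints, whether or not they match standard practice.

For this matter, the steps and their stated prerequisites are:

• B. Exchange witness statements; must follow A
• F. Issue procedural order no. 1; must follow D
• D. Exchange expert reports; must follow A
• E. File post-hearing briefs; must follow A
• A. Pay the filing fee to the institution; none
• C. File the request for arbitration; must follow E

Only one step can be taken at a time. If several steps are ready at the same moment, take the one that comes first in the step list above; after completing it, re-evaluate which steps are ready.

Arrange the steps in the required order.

A B D F E C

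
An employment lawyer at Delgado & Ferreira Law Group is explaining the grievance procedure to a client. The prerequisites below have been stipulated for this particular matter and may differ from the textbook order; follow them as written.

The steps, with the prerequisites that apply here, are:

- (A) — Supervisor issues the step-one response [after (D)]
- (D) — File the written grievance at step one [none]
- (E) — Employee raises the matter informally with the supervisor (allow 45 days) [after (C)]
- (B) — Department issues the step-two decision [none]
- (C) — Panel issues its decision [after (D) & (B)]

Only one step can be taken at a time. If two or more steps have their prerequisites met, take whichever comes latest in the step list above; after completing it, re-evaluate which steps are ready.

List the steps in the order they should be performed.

(B) (D) (C) (E) (A)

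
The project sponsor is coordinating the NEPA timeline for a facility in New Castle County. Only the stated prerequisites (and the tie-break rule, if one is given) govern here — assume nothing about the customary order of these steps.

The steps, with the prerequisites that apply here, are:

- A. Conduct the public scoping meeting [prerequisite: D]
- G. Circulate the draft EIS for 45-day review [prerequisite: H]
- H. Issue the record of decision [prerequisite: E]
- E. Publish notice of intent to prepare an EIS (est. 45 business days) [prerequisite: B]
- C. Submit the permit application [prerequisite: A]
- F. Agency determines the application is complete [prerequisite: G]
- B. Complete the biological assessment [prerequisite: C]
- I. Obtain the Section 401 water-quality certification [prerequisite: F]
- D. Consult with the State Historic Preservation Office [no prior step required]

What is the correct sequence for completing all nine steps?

D A C B E H G F I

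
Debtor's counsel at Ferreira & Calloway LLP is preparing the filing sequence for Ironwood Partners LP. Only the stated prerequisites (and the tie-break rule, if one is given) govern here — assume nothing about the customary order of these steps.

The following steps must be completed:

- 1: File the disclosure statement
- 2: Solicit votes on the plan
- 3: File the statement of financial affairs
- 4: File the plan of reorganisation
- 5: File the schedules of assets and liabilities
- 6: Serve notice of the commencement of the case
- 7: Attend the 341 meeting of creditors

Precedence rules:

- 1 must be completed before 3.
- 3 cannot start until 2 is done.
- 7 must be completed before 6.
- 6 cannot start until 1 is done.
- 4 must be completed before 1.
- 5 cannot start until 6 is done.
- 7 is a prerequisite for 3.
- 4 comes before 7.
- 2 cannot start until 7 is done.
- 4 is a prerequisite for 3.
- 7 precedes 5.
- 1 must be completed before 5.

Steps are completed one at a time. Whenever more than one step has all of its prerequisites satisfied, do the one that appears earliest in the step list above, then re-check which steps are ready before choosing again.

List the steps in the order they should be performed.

4 1 7 2 3 6 5

Only 4 has no prerequisites, so it is first.
Ready: 1 and 7. 1 is listed earlier → 1.
That leaves 7 as the only ready step → 7.
Now 2 and 6 have their prerequisites met. 2 is listed earlier, so 2 next.
3 now also ready, so the ready set is {3, 6}; 3 is listed earlier → 3.
6 is the only step now ready → 6.
5 needed 1, 6 and 7, now all done → 5.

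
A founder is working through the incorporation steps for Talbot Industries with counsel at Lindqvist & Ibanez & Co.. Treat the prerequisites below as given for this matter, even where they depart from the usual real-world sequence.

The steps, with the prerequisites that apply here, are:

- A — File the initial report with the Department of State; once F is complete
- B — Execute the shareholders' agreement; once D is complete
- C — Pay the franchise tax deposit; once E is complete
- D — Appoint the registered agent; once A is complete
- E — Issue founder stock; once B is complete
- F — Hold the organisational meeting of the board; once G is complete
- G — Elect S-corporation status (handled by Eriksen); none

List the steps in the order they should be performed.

G, F, A, D, B, E, C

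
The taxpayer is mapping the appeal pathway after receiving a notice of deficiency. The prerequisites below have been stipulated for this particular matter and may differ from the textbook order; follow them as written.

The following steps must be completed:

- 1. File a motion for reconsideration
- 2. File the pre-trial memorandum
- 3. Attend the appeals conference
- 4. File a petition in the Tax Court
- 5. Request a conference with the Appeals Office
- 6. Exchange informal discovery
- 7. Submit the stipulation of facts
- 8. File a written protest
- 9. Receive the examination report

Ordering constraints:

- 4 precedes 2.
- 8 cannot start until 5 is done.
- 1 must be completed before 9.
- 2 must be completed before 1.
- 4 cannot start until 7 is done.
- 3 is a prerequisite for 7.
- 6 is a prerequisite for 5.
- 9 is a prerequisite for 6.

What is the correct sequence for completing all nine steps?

3 7 4 2 1 9 6 5 8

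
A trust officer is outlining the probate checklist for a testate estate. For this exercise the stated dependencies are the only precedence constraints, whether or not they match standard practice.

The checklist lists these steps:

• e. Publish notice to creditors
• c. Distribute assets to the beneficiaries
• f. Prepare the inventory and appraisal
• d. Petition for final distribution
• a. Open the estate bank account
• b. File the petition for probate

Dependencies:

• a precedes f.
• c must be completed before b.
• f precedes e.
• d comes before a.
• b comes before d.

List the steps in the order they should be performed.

c has no prerequisites → c first.
Next only b has its prerequisites met → b.
Next only d has its prerequisites met → d.
That leaves a as the only ready step → a.
That leaves f as the only ready step → f.
e is the only step now ready → e.

c, b, d, a, f, e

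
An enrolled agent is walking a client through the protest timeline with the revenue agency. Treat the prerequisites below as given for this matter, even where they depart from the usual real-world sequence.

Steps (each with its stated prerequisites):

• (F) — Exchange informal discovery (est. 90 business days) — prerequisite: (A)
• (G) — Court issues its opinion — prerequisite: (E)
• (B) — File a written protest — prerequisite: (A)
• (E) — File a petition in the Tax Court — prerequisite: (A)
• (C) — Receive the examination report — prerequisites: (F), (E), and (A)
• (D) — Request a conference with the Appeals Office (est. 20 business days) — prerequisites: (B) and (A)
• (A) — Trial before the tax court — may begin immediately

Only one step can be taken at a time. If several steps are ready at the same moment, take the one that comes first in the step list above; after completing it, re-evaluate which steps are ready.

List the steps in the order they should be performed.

(A), (F), (B), (E), (G), (C), (D)

(A) has no prerequisites → (A) first.
Now (F), (B) and (E) have their prerequisites met. (F) is listed earlier, so (F) next.
(B) and (E) are both available; (B) is listed earlier → (B).
(E) and (D) are both available; (E) is listed earlier → (E).
Now (G), (C) and (D) have their prerequisites met. (G) is listed earlier, so (G) next.
(C) and (D) are both available; (C) is listed earlier → (C).
That leaves (D) as the only ready step → (D).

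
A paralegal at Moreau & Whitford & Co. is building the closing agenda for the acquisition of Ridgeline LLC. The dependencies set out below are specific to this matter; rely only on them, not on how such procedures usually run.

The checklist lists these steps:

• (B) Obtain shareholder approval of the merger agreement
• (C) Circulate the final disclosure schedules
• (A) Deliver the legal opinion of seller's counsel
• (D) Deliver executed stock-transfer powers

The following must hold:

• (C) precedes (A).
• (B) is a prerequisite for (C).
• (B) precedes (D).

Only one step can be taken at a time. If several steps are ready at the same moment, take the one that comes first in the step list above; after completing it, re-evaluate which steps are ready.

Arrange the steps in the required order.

(B), (C), (A), (D)

(B) has no prerequisites → (B) first.
Ready: (C) and (D). (C) is listed earlier → (C).
(A) and (D) are both available; (A) is listed earlier → (A).
(D) needed (B), now all done → (D).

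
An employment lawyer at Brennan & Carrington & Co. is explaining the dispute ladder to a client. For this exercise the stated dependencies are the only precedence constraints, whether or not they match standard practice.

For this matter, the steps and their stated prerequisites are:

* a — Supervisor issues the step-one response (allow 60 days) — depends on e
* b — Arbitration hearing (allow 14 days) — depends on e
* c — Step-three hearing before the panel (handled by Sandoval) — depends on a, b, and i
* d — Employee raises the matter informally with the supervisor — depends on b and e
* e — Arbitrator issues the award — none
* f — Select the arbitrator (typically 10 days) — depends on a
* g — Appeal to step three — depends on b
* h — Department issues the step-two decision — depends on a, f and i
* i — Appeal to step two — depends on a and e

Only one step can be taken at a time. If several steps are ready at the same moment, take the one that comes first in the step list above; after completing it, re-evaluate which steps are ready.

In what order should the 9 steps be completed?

Only e has no prerequisites, so it is first.
Now a and b have their prerequisites met. a is listed earlier, so a next.
f and i now also ready, so the ready set is {b, f, i}; b is listed earlier → b.
d and g now also ready, so the ready set is {d, f, g, i}; d is listed earlier → d.
f, g and i are all available; f is listed earlier → f.
Now g and i have their prerequisites met. g is listed earlier, so g next.
i is the only step now ready → i.
Now c and h have their prerequisites met. c is listed earlier, so c next.
h needed a, f and i, now all done → h.

e → a → b → d → f → g → i → c → h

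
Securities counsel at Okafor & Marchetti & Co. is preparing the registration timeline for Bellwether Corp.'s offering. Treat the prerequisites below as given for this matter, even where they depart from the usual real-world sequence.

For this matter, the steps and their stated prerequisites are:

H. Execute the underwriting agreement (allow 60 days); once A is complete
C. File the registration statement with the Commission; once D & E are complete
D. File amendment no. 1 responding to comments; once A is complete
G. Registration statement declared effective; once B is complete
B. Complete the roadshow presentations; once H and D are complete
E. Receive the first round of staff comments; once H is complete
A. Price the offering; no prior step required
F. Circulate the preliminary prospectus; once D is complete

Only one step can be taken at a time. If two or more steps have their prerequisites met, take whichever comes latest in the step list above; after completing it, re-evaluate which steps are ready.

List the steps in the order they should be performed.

A is the only step with nothing outstanding, so it goes first.
Now D and H have their prerequisites met. D is listed later, so D next.
F now also ready, so the ready set is {F, H}; F is listed later → F.
That leaves H as the only ready step → H.
E and B are both available; E is listed later → E.
C now also ready, so the ready set is {B, C}; B is listed later → B.
G now also ready, so the ready set is {G, C}; G is listed later → G.
Next only C has its prerequisites met → C.

A, D, F, H, E, B, G, C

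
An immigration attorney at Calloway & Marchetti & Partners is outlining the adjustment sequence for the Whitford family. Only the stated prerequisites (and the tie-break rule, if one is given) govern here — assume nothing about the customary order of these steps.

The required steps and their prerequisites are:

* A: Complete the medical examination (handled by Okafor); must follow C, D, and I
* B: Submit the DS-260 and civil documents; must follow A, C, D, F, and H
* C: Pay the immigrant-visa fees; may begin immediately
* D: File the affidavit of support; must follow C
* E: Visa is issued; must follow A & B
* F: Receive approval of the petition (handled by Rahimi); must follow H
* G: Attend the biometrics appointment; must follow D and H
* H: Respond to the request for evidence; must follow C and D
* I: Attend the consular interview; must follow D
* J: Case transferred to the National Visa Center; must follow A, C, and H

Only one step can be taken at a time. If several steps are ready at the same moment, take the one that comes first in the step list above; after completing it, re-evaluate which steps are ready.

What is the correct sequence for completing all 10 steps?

C is the only step with nothing outstanding, so it goes first.
D needed C, now all done → D.
H and I are both available; H is listed earlier → H.
Now F, G and I have their prerequisites met. F is listed earlier, so F next.
Ready: G and I. G is listed earlier → G.
Next only I has its prerequisites met → I.
That leaves A as the only ready step → A.
Ready: B and J. B is listed earlier → B.
Ready: E and J. E is listed earlier → E.
J needed A, C and H, now all done → J.

C → D → H → F → G → I → A → B → E → J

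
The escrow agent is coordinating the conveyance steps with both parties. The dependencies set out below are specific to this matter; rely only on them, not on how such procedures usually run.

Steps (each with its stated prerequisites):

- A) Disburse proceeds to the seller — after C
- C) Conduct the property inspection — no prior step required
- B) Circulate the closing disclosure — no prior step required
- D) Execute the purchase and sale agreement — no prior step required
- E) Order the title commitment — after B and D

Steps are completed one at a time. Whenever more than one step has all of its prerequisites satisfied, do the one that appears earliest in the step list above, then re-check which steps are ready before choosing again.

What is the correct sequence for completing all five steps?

C → A → B → D → E

Nothing is required for C, B and D. C is listed earlier → C first.
Now A, B and D have their prerequisites met. A is listed earlier, so A next.
Ready: B and D. B is listed earlier → B.
That leaves D as the only ready step → D.
E needed B and D, now all done → E.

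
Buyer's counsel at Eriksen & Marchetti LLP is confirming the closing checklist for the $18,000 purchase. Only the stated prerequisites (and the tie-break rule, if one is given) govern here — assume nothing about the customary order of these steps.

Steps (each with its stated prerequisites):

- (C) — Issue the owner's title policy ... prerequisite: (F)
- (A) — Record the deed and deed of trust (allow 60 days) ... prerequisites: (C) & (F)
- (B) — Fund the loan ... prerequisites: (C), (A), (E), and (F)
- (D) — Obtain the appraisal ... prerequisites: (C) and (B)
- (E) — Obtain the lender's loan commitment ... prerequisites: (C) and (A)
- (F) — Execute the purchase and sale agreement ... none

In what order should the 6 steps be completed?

Only (F) has no prerequisites, so it is first.
(C) needed (F), now all done → (C).
(A) needed (C) and (F), now all done → (A).
That leaves (E) as the only ready step → (E).
That leaves (B) as the only ready step → (B).
That leaves (D) as the only ready step → (D).

(F) (C) (A) (E) (B) (D)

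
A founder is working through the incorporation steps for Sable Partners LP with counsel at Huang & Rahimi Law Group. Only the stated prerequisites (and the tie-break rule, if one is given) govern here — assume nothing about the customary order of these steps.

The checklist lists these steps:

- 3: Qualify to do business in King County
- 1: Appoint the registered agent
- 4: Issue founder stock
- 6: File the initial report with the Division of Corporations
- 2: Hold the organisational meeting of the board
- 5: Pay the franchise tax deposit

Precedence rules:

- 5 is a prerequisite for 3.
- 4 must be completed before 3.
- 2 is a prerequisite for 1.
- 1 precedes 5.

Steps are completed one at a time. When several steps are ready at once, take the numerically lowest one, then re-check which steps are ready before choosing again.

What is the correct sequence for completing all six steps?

Nothing is required for 2, 4 and 6. 2 has the earlier label → 2 first.
1 now also ready, so the ready set is {1, 4, 6}; 1 has the earlier label → 1.
5 now also ready, so the ready set is {4, 5, 6}; 4 has the earlier label → 4.
Ready: 5 and 6. 5 has the earlier label → 5.
3 and 6 are both available; 3 has the earlier label → 3.
6 is the only step now ready → 6.

2 → 1 → 4 → 5 → 3 → 6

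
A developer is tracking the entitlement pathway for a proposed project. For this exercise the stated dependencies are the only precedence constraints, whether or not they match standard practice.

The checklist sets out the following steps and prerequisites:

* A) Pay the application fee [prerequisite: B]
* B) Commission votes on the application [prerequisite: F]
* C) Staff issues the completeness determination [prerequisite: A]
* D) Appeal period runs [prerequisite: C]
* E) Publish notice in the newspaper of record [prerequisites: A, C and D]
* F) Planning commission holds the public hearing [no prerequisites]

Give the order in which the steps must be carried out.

F has no prerequisites → F first.
B needed F, now all done → B.
Next only A has its prerequisites met → A.
Next only C has its prerequisites met → C.
D is the only step now ready → D.
E is the only step now ready → E.

F B A C D E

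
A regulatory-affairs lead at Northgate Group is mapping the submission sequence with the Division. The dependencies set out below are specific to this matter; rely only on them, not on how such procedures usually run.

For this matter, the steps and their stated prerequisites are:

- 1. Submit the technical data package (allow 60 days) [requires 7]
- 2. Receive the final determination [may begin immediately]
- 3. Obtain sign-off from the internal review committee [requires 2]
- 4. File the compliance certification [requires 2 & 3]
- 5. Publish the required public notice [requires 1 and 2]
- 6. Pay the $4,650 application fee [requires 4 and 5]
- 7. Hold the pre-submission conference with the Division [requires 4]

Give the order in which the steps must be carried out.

2 is the only step with nothing outstanding, so it goes first.
Next only 3 has its prerequisites met → 3.
4 is the only step now ready → 4.
7 needed 4, now all done → 7.
1 needed 7, now all done → 1.
5 is the only step now ready → 5.
Next only 6 has its prerequisites met → 6.

2 → 3 → 4 → 7 → 1 → 5 → 6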